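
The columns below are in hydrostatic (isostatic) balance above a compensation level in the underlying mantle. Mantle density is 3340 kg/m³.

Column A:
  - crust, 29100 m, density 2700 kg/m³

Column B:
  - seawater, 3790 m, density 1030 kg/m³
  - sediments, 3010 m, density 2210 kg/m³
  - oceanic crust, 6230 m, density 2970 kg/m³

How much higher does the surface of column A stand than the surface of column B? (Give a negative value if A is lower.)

1250 m

For any compensation level in the mantle, the mantle terms cancel and isostasy reduces to e = (Σt_A − Σt_B) − (Σ(ρt)_A − Σ(ρt)_B) / ρ_m.
Σt_A = 29100 m; Σt_B = 13030 m; Σ(ρt)_A = 78570000; Σ(ρt)_B = 29058900 (in m·kg/m³).
e = (29100 − 13030) − (78570000 − 29058900) / 3340 = 1250 m.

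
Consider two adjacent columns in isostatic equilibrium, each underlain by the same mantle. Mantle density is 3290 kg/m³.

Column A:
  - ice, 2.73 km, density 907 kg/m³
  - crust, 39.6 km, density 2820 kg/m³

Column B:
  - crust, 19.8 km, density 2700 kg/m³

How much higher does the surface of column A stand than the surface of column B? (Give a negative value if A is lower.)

4.08 km

For any compensation level in the mantle, the mantle terms cancel and isostasy reduces to e = (Σt_A − Σt_B) − (Σ(ρt)_A − Σ(ρt)_B) / ρ_m.
Σt_A = 42.33 km; Σt_B = 19.8 km; Σ(ρt)_A = 114148.11; Σ(ρt)_B = 53460 (in km·kg/m³).
e = (42.33 − 19.8) − (114148.11 − 53460) / 3290 = 4.08 km.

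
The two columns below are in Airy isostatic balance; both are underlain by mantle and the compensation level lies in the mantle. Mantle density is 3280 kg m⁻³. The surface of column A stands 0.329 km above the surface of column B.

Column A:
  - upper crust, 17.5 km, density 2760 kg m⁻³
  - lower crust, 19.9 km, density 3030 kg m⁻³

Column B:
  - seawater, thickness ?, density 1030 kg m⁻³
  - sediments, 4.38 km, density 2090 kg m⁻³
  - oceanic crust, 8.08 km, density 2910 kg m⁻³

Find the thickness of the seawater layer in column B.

2.13 km

Take the compensation level at the base of the deeper column (depth z_c below the surface of column A) and equate Σ ρ_i t_i down to z_c; mantle fills any gap and the z_c terms cancel.
Column A: 17.5×2760 + 19.9×3030 + (z_c − 37.4)×3280
Column B: 0.329×0 + x×1030 + 4.38×2090 + 8.08×2910 + (z_c − 0.329 − 12.46 − x)×3280
The z_c×3280 term appears on both sides and cancels. Collect the known terms of each column as K = Σ(ρt)_known − 3280 × (depth of known layers): K_A = 108597 − 3280×37.4 = −14075; K_B = 32667 − 3280×(0.329 + 12.46) = −9280.92.
Balance: K_A = K_B − x×(3280 − 1030), so x = (K_B − K_A)/(3280 − 1030) = 4794.08/2250 = 2.13 km.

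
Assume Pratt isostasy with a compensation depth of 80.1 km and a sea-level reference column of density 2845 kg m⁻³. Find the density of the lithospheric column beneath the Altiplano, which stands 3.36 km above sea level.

Pratt balance: ρ_ref D = ρ (D + h).
ρ = ρ_ref D/(D + h) = 2845 × 80.1 km/(80.1 km + 3.36 km) = 2730 kg m⁻³.

2730 kg m⁻³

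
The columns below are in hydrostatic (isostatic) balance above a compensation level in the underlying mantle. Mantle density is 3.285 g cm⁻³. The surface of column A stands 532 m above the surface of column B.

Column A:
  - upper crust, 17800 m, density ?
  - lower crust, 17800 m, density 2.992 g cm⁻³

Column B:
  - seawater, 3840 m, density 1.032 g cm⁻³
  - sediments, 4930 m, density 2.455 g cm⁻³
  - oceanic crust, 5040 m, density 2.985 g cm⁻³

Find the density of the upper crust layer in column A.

2.68 g cm⁻³

Take the compensation level at the base of the deeper column (depth z_c below the surface of column A) and equate Σ ρ_i t_i down to z_c; mantle fills any gap and the z_c terms cancel.
Column A: 17800×ρ + 17800×2.992 + (z_c − 35600)×3.285
Column B: 532×0 + 3840×1.032 + 4930×2.455 + 5040×2.985 + (z_c − 532 − 13810)×3.285
The z_c×3.285 term appears on both sides and cancels. Collect the known terms of each column as K = Σ(ρt)_known − 3.285 × (depth of known layers): K_A = 53257.6 − 3.285×35600 = −63688.4; K_B = 31110.43 − 3.285×(532 + 13810) = −16003.04.
Balance: K_A + 17800×ρ = K_B, so ρ = (K_B − K_A)/17800 = 47685.4/17800 = 2.68 g cm⁻³.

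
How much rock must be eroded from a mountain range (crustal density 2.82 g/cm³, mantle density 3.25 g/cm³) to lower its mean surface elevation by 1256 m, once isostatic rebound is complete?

Net drop Δ = e − u = e − e ρ_c/ρ_m = e (ρ_m − ρ_c)/ρ_m.
e = Δ ρ_m/(ρ_m − ρ_c) = 1256 m × 3.25/0.43 = 9490 m.

9490 m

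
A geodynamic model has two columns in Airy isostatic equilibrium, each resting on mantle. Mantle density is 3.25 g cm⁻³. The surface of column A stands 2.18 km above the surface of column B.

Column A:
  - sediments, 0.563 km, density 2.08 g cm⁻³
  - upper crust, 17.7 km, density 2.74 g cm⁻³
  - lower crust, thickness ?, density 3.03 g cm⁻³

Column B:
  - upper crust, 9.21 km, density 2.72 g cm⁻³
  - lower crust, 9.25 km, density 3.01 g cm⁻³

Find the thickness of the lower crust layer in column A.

20.5 km

Take the compensation level at the base of the deeper column (depth z_c below the surface of column A) and equate Σ ρ_i t_i down to z_c; mantle fills any gap and the z_c terms cancel.
Column A: 0.563×2.08 + 17.7×2.74 + x×3.03 + (z_c − 18.263 − x)×3.25
Column B: 2.18×0 + 9.21×2.72 + 9.25×3.01 + (z_c − 2.18 − 18.46)×3.25
The z_c×3.25 term appears on both sides and cancels. Collect the known terms of each column as K = Σ(ρt)_known − 3.25 × (depth of known layers): K_A = 49.66904 − 3.25×18.263 = −9.68571; K_B = 52.8937 − 3.25×(2.18 + 18.46) = −14.1863.
Balance: K_A − x×(3.25 − 3.03) = K_B, so x = (K_A − K_B)/(3.25 − 3.03) = 4.50059/0.22 = 20.5 km.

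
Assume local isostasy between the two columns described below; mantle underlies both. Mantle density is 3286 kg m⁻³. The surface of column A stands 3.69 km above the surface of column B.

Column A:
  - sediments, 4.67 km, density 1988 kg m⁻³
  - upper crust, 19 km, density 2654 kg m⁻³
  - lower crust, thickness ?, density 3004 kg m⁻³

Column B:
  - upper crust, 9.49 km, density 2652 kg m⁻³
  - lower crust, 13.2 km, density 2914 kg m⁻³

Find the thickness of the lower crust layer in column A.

17.7 km

Take the compensation level at the base of the deeper column (depth z_c below the surface of column A) and equate Σ ρ_i t_i down to z_c; mantle fills any gap and the z_c terms cancel.
Column A: 4.67×1988 + 19×2654 + x×3004 + (z_c − 23.67 − x)×3286
Column B: 3.69×0 + 9.49×2652 + 13.2×2914 + (z_c − 3.69 − 22.69)×3286
The z_c×3286 term appears on both sides and cancels. Collect the known terms of each column as K = Σ(ρt)_known − 3286 × (depth of known layers): K_A = 59709.96 − 3286×23.67 = −18069.66; K_B = 63632.28 − 3286×(3.69 + 22.69) = −23052.4.
Balance: K_A − x×(3286 − 3004) = K_B, so x = (K_A − K_B)/(3286 − 3004) = 4982.74/282 = 17.7 km.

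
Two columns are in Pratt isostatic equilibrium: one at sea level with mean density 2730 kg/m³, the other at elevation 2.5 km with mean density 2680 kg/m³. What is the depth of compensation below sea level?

ρ_ref D = ρ (D + h) → D (ρ_ref − ρ) = ρ h.
D = ρ h/(ρ_ref − ρ) = 2680 × 2.5 km/(2730 − 2680) = 134 km.

134 km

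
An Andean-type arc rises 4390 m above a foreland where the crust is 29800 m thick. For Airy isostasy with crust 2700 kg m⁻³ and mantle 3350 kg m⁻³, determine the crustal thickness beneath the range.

Root depth r = h ρ_c / (ρ_m − ρ_c) = 4390 m × 2700 / 650 = 18240 m.
Total thickness = T + h + r = 29800 m + 4390 m + 18240 m = 52400 m.

52400 m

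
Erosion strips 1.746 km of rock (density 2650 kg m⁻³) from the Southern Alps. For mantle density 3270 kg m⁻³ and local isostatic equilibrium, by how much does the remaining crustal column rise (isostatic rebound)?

Unloading: uplift u = e ρ_c/ρ_m = 1.746 km × 2650/3270 = 1.41 km.

1.41 km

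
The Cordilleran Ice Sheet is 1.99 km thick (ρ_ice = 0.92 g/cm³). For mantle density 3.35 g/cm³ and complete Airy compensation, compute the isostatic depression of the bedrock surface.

0.547 km

Isostatic balance requires: the ice load ρ_ice t is balanced by mantle displaced below, ρ_m s.
s = t ρ_ice / ρ_m = 1.99 km × 0.92/3.35 = 0.547 km.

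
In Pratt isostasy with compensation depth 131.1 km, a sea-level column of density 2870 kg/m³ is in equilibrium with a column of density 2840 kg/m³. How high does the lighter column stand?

1.38 km

ρ_ref D = ρ (D + h) → h = D (ρ_ref − ρ)/ρ.
h = 131.1 km × (2870 − 2840)/2840 = 1.38 km.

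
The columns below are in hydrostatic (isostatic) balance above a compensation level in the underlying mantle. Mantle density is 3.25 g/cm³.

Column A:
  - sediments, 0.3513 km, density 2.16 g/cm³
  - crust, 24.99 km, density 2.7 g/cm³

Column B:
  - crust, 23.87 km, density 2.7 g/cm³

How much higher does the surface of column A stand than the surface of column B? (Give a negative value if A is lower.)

For any compensation level in the mantle, the mantle terms cancel and isostasy reduces to e = (Σt_A − Σt_B) − (Σ(ρt)_A − Σ(ρt)_B) / ρ_m.
Σt_A = 25.3413 km; Σt_B = 23.87 km; Σ(ρt)_A = 68.231808; Σ(ρt)_B = 64.449 (in km·g/cm³).
e = (25.3413 − 23.87) − (68.231808 − 64.449) / 3.25 = 0.307 km.

0.307 km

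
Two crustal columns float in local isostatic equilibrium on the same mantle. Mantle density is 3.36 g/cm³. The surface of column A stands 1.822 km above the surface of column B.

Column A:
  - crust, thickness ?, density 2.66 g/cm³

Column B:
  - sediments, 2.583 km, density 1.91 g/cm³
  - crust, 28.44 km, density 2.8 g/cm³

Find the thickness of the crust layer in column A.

36.8 km

Take the compensation level at the base of the deeper column (depth z_c below the surface of column A) and equate Σ ρ_i t_i down to z_c; mantle fills any gap and the z_c terms cancel.
Column A: x×2.66 + (z_c − 0 − x)×3.36
Column B: 1.822×0 + 2.583×1.91 + 28.44×2.8 + (z_c − 1.822 − 31.023)×3.36
The z_c×3.36 term appears on both sides and cancels. Collect the known terms of each column as K = Σ(ρt)_known − 3.36 × (depth of known layers): K_A = 0 − 3.36×0 = 0; K_B = 84.56553 − 3.36×(1.822 + 31.023) = −25.79367.
Balance: K_A − x×(3.36 − 2.66) = K_B, so x = (K_A − K_B)/(3.36 − 2.66) = 25.7937/0.7 = 36.8 km.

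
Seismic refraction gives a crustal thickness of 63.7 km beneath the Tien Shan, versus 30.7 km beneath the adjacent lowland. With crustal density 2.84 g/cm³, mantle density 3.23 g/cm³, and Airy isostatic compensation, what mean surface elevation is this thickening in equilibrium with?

Excess crust Δ = 63.7 km − 30.7 km = 33 km, split between elevation h and root r with h + r = Δ.
Airy balance ρ_c h = (ρ_m − ρ_c) r gives r = h ρ_c/(ρ_m − ρ_c), so h (1 + ρ_c/(ρ_m − ρ_c)) = Δ, i.e. h = Δ (ρ_m − ρ_c)/ρ_m.
h = 33 km × 0.39/3.23 = 3.98 km.

3.98 km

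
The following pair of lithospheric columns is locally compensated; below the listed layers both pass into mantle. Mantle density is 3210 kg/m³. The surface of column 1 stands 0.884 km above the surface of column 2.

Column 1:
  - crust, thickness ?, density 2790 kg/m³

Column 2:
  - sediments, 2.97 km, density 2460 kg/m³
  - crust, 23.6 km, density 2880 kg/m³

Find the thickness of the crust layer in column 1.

30.6 km

Take the compensation level at the base of the deeper column (depth z_c below the surface of column 1) and equate Σ ρ_i t_i down to z_c; mantle fills any gap and the z_c terms cancel.
Column 1: x×2790 + (z_c − 0 − x)×3210
Column 2: 0.884×0 + 2.97×2460 + 23.6×2880 + (z_c − 0.884 − 26.57)×3210
The z_c×3210 term appears on both sides and cancels. Collect the known terms of each column as K = Σ(ρt)_known − 3210 × (depth of known layers): K_1 = 0 − 3210×0 = 0; K_2 = 75274.2 − 3210×(0.884 + 26.57) = −12853.14.
Balance: K_1 − x×(3210 − 2790) = K_2, so x = (K_1 − K_2)/(3210 − 2790) = 12853.1/420 = 30.6 km.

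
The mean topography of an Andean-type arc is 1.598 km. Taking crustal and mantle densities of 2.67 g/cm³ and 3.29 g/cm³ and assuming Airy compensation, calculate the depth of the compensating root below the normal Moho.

By Archimedes' principle applied to the lithosphere: the weight of the topography is balanced by the buoyancy of the root, ρ_c h = (ρ_m − ρ_c) r.
r = h · ρ_c / (ρ_m − ρ_c) = 1.598 km × 2.67 / (3.29 − 2.67) = 6.88 km.

6.88 km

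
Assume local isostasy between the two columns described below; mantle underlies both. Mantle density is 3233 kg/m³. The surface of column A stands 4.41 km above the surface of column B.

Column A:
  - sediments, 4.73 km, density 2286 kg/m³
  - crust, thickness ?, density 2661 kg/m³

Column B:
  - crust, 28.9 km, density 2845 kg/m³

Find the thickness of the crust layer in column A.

Take the compensation level at the base of the deeper column (depth z_c below the surface of column A) and equate Σ ρ_i t_i down to z_c; mantle fills any gap and the z_c terms cancel.
Column A: 4.73×2286 + x×2661 + (z_c − 4.73 − x)×3233
Column B: 4.41×0 + 28.9×2845 + (z_c − 4.41 − 28.9)×3233
The z_c×3233 term appears on both sides and cancels. Collect the known terms of each column as K = Σ(ρt)_known − 3233 × (depth of known layers): K_A = 10812.78 − 3233×4.73 = −4479.31; K_B = 82220.5 − 3233×(4.41 + 28.9) = −25470.73.
Balance: K_A − x×(3233 − 2661) = K_B, so x = (K_A − K_B)/(3233 − 2661) = 20991.4/572 = 36.7 km.

36.7 km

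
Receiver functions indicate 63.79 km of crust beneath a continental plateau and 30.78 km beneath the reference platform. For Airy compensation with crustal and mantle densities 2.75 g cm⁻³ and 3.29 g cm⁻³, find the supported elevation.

Excess crust Δ = 63.79 km − 30.78 km = 33.01 km, split between elevation h and root r with h + r = Δ.
Airy balance ρ_c h = (ρ_m − ρ_c) r gives r = h ρ_c/(ρ_m − ρ_c), so h (1 + ρ_c/(ρ_m − ρ_c)) = Δ, i.e. h = Δ (ρ_m − ρ_c)/ρ_m.
h = 33.01 km × 0.54/3.29 = 5.42 km.

5.42 km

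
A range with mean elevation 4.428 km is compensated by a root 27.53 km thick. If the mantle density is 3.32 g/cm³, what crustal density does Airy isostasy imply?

ρ_c h = (ρ_m − ρ_c) r → ρ_c (h + r) = ρ_m r → ρ_c = ρ_m r / (h + r).
ρ_c = 3.32 × 27.53 km / (4.428 km + 27.53 km) = 2.86 g/cm³.

2.86 g/cm³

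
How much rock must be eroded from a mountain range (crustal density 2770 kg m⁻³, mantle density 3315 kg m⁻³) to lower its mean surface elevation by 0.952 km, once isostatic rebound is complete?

5.79 km

Net drop Δ = e − u = e − e ρ_c/ρ_m = e (ρ_m − ρ_c)/ρ_m.
e = Δ ρ_m/(ρ_m − ρ_c) = 0.952 km × 3315/545 = 5.79 km.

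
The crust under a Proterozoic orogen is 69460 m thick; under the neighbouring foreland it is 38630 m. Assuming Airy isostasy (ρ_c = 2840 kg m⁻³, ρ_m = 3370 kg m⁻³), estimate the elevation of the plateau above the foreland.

4850 m

Excess crust Δ = 69460 m − 38630 m = 30830 m, split between elevation h and root r with h + r = Δ.
Airy balance ρ_c h = (ρ_m − ρ_c) r gives r = h ρ_c/(ρ_m − ρ_c), so h (1 + ρ_c/(ρ_m − ρ_c)) = Δ, i.e. h = Δ (ρ_m − ρ_c)/ρ_m.
h = 30830 m × 530/3370 = 4850 m.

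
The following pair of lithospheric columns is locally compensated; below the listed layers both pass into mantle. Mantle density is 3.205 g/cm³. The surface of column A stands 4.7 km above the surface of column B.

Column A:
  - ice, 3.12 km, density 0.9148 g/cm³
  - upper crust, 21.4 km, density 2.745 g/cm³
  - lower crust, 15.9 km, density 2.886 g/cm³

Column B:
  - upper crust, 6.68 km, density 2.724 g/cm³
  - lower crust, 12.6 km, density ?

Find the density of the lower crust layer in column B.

2.9 g/cm³

Take the compensation level at the base of the deeper column (depth z_c below the surface of column A) and equate Σ ρ_i t_i down to z_c; mantle fills any gap and the z_c terms cancel.
Column A: 3.12×0.9148 + 21.4×2.745 + 15.9×2.886 + (z_c − 40.42)×3.205
Column B: 4.7×0 + 6.68×2.724 + 12.6×ρ + (z_c − 4.7 − 19.28)×3.205
The z_c×3.205 term appears on both sides and cancels. Collect the known terms of each column as K = Σ(ρt)_known − 3.205 × (depth of known layers): K_A = 107.484576 − 3.205×40.42 = −22.061524; K_B = 18.19632 − 3.205×(4.7 + 19.28) = −58.65958.
Balance: K_A = K_B + 12.6×ρ, so ρ = (K_A − K_B)/12.6 = 36.5981/12.6 = 2.9 g/cm³.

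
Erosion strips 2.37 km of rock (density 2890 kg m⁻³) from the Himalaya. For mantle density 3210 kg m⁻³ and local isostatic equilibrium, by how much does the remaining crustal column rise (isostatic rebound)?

2.13 km

Unloading: uplift u = e ρ_c/ρ_m = 2.37 km × 2890/3210 = 2.13 km.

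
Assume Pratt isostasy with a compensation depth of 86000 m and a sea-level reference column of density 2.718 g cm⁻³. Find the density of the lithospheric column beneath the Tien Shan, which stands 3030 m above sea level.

Pratt balance: ρ_ref D = ρ (D + h).
ρ = ρ_ref D/(D + h) = 2.718 × 86000 m/(86000 m + 3030 m) = 2.63 g cm⁻³.

2.63 g cm⁻³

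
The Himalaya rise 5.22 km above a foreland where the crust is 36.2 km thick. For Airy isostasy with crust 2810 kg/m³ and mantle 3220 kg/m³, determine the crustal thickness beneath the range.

77.2 km

Root depth r = h ρ_c / (ρ_m − ρ_c) = 5.22 km × 2810 / 410 = 35.78 km.
Total thickness = T + h + r = 36.2 km + 5.22 km + 35.78 km = 77.2 km.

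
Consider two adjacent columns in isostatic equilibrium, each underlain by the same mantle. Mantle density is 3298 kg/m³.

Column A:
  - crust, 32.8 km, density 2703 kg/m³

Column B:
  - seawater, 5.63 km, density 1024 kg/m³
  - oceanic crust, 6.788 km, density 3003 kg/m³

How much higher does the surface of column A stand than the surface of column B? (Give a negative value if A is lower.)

For any compensation level in the mantle, the mantle terms cancel and isostasy reduces to e = (Σt_A − Σt_B) − (Σ(ρt)_A − Σ(ρt)_B) / ρ_m.
Σt_A = 32.8 km; Σt_B = 12.418 km; Σ(ρt)_A = 88658.4; Σ(ρt)_B = 26149.484 (in km·kg/m³).
e = (32.8 − 12.418) − (88658.4 − 26149.484) / 3298 = 1.43 km.

1.43 km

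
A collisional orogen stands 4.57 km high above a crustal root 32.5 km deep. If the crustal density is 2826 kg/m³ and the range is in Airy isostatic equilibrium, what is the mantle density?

Airy balance: ρ_c h = (ρ_m − ρ_c) r → ρ_m = ρ_c (1 + h/r).
ρ_m = 2826 × (1 + 4.57 km/32.5 km) = 3220 kg/m³.

3220 kg/m³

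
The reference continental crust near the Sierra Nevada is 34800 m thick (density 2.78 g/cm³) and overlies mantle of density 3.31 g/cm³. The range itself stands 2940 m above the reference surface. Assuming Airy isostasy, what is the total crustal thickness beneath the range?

53200 m

Root depth r = h ρ_c / (ρ_m − ρ_c) = 2940 m × 2.78 / 0.53 = 15420 m.
Total thickness = T + h + r = 34800 m + 2940 m + 15420 m = 53200 m.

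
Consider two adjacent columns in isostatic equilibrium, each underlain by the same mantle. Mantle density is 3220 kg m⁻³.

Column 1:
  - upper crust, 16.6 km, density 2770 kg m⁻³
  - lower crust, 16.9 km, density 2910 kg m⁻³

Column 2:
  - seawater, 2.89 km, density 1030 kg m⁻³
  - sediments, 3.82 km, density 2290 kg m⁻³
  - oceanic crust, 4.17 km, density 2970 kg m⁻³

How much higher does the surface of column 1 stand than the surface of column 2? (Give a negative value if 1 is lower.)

For any compensation level in the mantle, the mantle terms cancel and isostasy reduces to e = (Σt_1 − Σt_2) − (Σ(ρt)_1 − Σ(ρt)_2) / ρ_m.
Σt_1 = 33.5 km; Σt_2 = 10.88 km; Σ(ρt)_1 = 95161; Σ(ρt)_2 = 24109.4 (in km·kg m⁻³).
e = (33.5 − 10.88) − (95161 − 24109.4) / 3220 = 0.554 km.

0.554 km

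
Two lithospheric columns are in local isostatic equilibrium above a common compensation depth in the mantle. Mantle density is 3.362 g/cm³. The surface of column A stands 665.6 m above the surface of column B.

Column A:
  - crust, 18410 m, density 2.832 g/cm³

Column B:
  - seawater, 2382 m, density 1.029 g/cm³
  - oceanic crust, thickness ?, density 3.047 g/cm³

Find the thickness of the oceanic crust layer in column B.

6230 m

Take the compensation level at the base of the deeper column (depth z_c below the surface of column A) and equate Σ ρ_i t_i down to z_c; mantle fills any gap and the z_c terms cancel.
Column A: 18410×2.832 + (z_c − 18410)×3.362
Column B: 665.6×0 + 2382×1.029 + x×3.047 + (z_c − 665.6 − 2382 − x)×3.362
The z_c×3.362 term appears on both sides and cancels. Collect the known terms of each column as K = Σ(ρt)_known − 3.362 × (depth of known layers): K_A = 52137.12 − 3.362×18410 = −9757.3; K_B = 2451.078 − 3.362×(665.6 + 2382) = −7794.9532.
Balance: K_A = K_B − x×(3.362 − 3.047), so x = (K_B − K_A)/(3.362 − 3.047) = 1962.35/0.315 = 6230 m.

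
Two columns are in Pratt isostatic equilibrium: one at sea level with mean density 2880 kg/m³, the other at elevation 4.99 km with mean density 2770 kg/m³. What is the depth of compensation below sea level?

126 km

ρ_ref D = ρ (D + h) → D (ρ_ref − ρ) = ρ h.
D = ρ h/(ρ_ref − ρ) = 2770 × 4.99 km/(2880 − 2770) = 126 km.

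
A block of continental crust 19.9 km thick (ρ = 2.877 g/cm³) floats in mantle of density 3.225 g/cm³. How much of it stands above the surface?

2.15 km

Floating equilibrium: submerged depth d = t ρ_obj/ρ_fluid = 19.9 km × 2.877/3.225 = 17.75 km.
Freeboard = t − d = 19.9 km − 17.75 km = 2.15 km.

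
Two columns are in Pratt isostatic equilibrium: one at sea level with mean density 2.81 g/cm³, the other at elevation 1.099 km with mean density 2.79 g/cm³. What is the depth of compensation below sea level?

ρ_ref D = ρ (D + h) → D (ρ_ref − ρ) = ρ h.
D = ρ h/(ρ_ref − ρ) = 2.79 × 1.099 km/(2.81 − 2.79) = 153 km.

153 km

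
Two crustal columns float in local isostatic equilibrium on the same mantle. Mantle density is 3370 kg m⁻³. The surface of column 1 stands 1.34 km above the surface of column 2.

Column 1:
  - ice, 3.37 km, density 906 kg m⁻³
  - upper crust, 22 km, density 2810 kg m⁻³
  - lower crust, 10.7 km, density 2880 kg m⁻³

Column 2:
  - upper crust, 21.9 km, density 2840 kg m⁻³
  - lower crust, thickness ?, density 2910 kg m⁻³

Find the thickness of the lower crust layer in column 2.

21.2 km

Take the compensation level at the base of the deeper column (depth z_c below the surface of column 1) and equate Σ ρ_i t_i down to z_c; mantle fills any gap and the z_c terms cancel.
Column 1: 3.37×906 + 22×2810 + 10.7×2880 + (z_c − 36.07)×3370
Column 2: 1.34×0 + 21.9×2840 + x×2910 + (z_c − 1.34 − 21.9 − x)×3370
The z_c×3370 term appears on both sides and cancels. Collect the known terms of each column as K = Σ(ρt)_known − 3370 × (depth of known layers): K_1 = 95689.22 − 3370×36.07 = −25866.68; K_2 = 62196 − 3370×(1.34 + 21.9) = −16122.8.
Balance: K_1 = K_2 − x×(3370 − 2910), so x = (K_2 − K_1)/(3370 − 2910) = 9743.88/460 = 21.2 km.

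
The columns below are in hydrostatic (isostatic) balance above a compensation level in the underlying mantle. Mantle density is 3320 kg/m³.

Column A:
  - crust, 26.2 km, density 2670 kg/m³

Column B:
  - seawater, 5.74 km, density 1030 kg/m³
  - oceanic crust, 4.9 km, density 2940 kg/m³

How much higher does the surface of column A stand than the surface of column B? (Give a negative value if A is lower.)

0.609 km

For any compensation level in the mantle, the mantle terms cancel and isostasy reduces to e = (Σt_A − Σt_B) − (Σ(ρt)_A − Σ(ρt)_B) / ρ_m.
Σt_A = 26.2 km; Σt_B = 10.64 km; Σ(ρt)_A = 69954; Σ(ρt)_B = 20318.2 (in km·kg/m³).
e = (26.2 − 10.64) − (69954 − 20318.2) / 3320 = 0.609 km.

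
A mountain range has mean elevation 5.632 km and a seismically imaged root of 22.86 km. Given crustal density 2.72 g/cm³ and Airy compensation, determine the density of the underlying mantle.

Airy balance: ρ_c h = (ρ_m − ρ_c) r → ρ_m = ρ_c (1 + h/r).
ρ_m = 2.72 × (1 + 5.632 km/22.86 km) = 3.39 g/cm³.

3.39 g/cm³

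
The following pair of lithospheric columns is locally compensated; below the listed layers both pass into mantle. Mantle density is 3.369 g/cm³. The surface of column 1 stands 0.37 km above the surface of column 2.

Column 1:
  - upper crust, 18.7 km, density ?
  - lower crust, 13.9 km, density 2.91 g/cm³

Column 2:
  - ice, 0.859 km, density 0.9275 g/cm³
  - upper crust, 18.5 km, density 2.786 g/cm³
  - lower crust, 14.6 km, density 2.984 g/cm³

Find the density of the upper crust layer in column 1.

Take the compensation level at the base of the deeper column (depth z_c below the surface of column 1) and equate Σ ρ_i t_i down to z_c; mantle fills any gap and the z_c terms cancel.
Column 1: 18.7×ρ + 13.9×2.91 + (z_c − 32.6)×3.369
Column 2: 0.37×0 + 0.859×0.9275 + 18.5×2.786 + 14.6×2.984 + (z_c − 0.37 − 33.959)×3.369
The z_c×3.369 term appears on both sides and cancels. Collect the known terms of each column as K = Σ(ρt)_known − 3.369 × (depth of known layers): K_1 = 40.449 − 3.369×32.6 = −69.3804; K_2 = 95.9041225 − 3.369×(0.37 + 33.959) = −19.7502785.
Balance: K_1 + 18.7×ρ = K_2, so ρ = (K_2 − K_1)/18.7 = 49.6301/18.7 = 2.65 g/cm³.

2.65 g/cm³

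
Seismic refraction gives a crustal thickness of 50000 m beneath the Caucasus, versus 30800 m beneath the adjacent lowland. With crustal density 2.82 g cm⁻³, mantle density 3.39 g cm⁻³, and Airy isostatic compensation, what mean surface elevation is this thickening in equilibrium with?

3230 m

Excess crust Δ = 50000 m − 30800 m = 19200 m, split between elevation h and root r with h + r = Δ.
Airy balance ρ_c h = (ρ_m − ρ_c) r gives r = h ρ_c/(ρ_m − ρ_c), so h (1 + ρ_c/(ρ_m − ρ_c)) = Δ, i.e. h = Δ (ρ_m − ρ_c)/ρ_m.
h = 19200 m × 0.57/3.39 = 3230 m.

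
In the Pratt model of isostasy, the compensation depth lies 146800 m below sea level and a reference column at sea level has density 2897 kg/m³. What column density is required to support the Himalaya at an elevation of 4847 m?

2800 kg/m³

Pratt balance: ρ_ref D = ρ (D + h).
ρ = ρ_ref D/(D + h) = 2897 × 146800 m/(146800 m + 4847 m) = 2800 kg/m³.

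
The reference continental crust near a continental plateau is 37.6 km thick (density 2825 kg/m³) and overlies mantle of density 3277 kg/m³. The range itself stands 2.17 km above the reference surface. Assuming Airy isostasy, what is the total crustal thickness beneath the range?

Root depth r = h ρ_c / (ρ_m − ρ_c) = 2.17 km × 2825 / 452 = 13.56 km.
Total thickness = T + h + r = 37.6 km + 2.17 km + 13.56 km = 53.3 km.

53.3 km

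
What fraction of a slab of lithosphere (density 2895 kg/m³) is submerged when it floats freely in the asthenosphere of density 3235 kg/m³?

89.5%

Submerged fraction = ρ_obj/ρ_fluid = 2895/3235 = 89.5%.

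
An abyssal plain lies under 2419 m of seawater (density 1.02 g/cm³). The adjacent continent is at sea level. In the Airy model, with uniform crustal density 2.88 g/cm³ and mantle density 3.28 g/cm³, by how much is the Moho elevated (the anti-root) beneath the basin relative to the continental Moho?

By Archimedes' principle applied to the lithosphere: replacing crust with seawater at the top is compensated by replacing crust with mantle at the base: d (ρ_c − ρ_w) = a (ρ_m − ρ_c).
a = d (ρ_c − ρ_w)/(ρ_m − ρ_c) = 2419 m × 1.86/0.4 = 11200 m.

11200 m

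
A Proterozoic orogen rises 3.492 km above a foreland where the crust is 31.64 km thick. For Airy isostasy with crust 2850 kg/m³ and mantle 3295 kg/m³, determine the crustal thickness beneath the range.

Root depth r = h ρ_c / (ρ_m − ρ_c) = 3.492 km × 2850 / 445 = 22.36 km.
Total thickness = T + h + r = 31.64 km + 3.492 km + 22.36 km = 57.5 km.

57.5 km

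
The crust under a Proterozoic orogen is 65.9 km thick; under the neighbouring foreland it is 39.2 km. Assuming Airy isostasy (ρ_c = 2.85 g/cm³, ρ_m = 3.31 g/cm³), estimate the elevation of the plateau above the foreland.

3.71 km

Excess crust Δ = 65.9 km − 39.2 km = 26.7 km, split between elevation h and root r with h + r = Δ.
Airy balance ρ_c h = (ρ_m − ρ_c) r gives r = h ρ_c/(ρ_m − ρ_c), so h (1 + ρ_c/(ρ_m − ρ_c)) = Δ, i.e. h = Δ (ρ_m − ρ_c)/ρ_m.
h = 26.7 km × 0.46/3.31 = 3.71 km.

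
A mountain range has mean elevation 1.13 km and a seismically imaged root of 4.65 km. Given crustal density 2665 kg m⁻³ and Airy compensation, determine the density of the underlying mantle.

Airy balance: ρ_c h = (ρ_m − ρ_c) r → ρ_m = ρ_c (1 + h/r).
ρ_m = 2665 × (1 + 1.13 km/4.65 km) = 3310 kg m⁻³.

3310 kg m⁻³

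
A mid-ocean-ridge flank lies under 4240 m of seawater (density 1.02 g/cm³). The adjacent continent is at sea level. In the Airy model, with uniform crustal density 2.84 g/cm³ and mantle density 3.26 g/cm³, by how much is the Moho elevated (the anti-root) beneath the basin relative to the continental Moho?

18400 m

Isostatic balance requires: replacing crust with seawater at the top is compensated by replacing crust with mantle at the base: d (ρ_c − ρ_w) = a (ρ_m − ρ_c).
a = d (ρ_c − ρ_w)/(ρ_m − ρ_c) = 4240 m × 1.82/0.42 = 18400 m.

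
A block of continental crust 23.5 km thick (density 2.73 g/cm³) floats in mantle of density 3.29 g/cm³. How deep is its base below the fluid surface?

Draft d = t ρ_obj/ρ_fluid = 23.5 km × 2.73/3.29 = 19.5 km.

19.5 km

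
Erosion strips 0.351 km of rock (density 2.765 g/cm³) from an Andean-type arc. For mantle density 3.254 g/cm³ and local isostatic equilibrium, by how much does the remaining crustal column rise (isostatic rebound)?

Unloading: uplift u = e ρ_c/ρ_m = 0.351 km × 2.765/3.254 = 0.298 km.

0.298 km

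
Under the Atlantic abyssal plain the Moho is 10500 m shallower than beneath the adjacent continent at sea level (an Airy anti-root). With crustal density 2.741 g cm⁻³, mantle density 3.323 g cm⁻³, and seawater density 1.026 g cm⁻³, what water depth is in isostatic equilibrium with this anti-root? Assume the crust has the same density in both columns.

3560 m

Replacing a thickness d of crust by seawater at the top must be balanced by replacing crust with mantle at the base: d (ρ_c − ρ_w) = a (ρ_m − ρ_c).
d = a (ρ_m − ρ_c)/(ρ_c − ρ_w) = 10500 m × 0.582/1.715 = 3560 m.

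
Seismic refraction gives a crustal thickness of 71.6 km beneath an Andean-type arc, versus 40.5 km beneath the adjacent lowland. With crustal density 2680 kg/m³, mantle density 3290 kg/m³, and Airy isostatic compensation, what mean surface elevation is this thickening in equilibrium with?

5.77 km

Excess crust Δ = 71.6 km − 40.5 km = 31.1 km, split between elevation h and root r with h + r = Δ.
Airy balance ρ_c h = (ρ_m − ρ_c) r gives r = h ρ_c/(ρ_m − ρ_c), so h (1 + ρ_c/(ρ_m − ρ_c)) = Δ, i.e. h = Δ (ρ_m − ρ_c)/ρ_m.
h = 31.1 km × 610/3290 = 5.77 km.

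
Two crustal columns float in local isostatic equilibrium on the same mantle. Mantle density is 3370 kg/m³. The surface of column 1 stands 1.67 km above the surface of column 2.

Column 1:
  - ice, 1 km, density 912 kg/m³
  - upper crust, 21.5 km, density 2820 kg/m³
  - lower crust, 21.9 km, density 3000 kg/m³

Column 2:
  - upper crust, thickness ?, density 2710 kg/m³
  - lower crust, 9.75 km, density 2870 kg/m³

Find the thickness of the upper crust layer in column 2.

Take the compensation level at the base of the deeper column (depth z_c below the surface of column 1) and equate Σ ρ_i t_i down to z_c; mantle fills any gap and the z_c terms cancel.
Column 1: 1×912 + 21.5×2820 + 21.9×3000 + (z_c − 44.4)×3370
Column 2: 1.67×0 + x×2710 + 9.75×2870 + (z_c − 1.67 − 9.75 − x)×3370
The z_c×3370 term appears on both sides and cancels. Collect the known terms of each column as K = Σ(ρt)_known − 3370 × (depth of known layers): K_1 = 127242 − 3370×44.4 = −22386; K_2 = 27982.5 − 3370×(1.67 + 9.75) = −10502.9.
Balance: K_1 = K_2 − x×(3370 − 2710), so x = (K_2 − K_1)/(3370 − 2710) = 11883.1/660 = 18 km.

18 km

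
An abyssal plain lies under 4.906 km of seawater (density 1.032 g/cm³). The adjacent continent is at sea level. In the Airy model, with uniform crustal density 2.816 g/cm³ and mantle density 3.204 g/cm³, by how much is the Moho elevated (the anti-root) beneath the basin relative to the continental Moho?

22.6 km

For local isostatic compensation: replacing crust with seawater at the top is compensated by replacing crust with mantle at the base: d (ρ_c − ρ_w) = a (ρ_m − ρ_c).
a = d (ρ_c − ρ_w)/(ρ_m − ρ_c) = 4.906 km × 1.784/0.388 = 22.6 km.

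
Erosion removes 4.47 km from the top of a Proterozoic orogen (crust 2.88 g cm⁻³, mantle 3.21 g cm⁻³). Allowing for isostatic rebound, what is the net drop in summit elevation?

Rebound u = e ρ_c/ρ_m = 4.47 km × 2.88/3.21 = 4.01 km.
Net surface drop = e − u = 4.47 km − 4.01 km = e (ρ_m − ρ_c)/ρ_m = 0.46 km.

0.46 km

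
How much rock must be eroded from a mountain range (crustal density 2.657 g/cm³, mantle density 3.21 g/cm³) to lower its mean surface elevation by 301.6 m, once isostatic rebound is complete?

1750 m

Net drop Δ = e − u = e − e ρ_c/ρ_m = e (ρ_m − ρ_c)/ρ_m.
e = Δ ρ_m/(ρ_m − ρ_c) = 301.6 m × 3.21/0.553 = 1750 m.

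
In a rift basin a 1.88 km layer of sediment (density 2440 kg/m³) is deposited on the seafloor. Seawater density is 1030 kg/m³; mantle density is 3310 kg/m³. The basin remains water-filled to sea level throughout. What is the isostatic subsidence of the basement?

Submarine loading: the sediment displaces seawater, and the subsidence is in turn flooded, so s (ρ_m − ρ_w) = t (ρ_sed − ρ_w).
s = 1.88 km × (2440 − 1030) / (3310 − 1030) = 1.16 km.

1.16 km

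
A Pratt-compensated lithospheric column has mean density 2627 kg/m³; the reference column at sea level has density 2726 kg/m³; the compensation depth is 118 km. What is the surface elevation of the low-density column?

ρ_ref D = ρ (D + h) → h = D (ρ_ref − ρ)/ρ.
h = 118 km × (2726 − 2627)/2627 = 4.45 km.

4.45 km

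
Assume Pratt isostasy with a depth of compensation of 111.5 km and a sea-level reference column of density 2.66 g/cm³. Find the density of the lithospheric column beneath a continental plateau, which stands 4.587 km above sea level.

2.55 g/cm³

Pratt balance: ρ_ref D = ρ (D + h).
ρ = ρ_ref D/(D + h) = 2.66 × 111.5 km/(111.5 km + 4.587 km) = 2.55 g/cm³.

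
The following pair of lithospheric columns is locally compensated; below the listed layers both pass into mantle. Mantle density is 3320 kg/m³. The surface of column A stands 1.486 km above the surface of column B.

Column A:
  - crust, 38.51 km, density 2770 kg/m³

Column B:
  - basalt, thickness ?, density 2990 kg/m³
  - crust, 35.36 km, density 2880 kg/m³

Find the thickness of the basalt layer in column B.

Take the compensation level at the base of the deeper column (depth z_c below the surface of column A) and equate Σ ρ_i t_i down to z_c; mantle fills any gap and the z_c terms cancel.
Column A: 38.51×2770 + (z_c − 38.51)×3320
Column B: 1.486×0 + x×2990 + 35.36×2880 + (z_c − 1.486 − 35.36 − x)×3320
The z_c×3320 term appears on both sides and cancels. Collect the known terms of each column as K = Σ(ρt)_known − 3320 × (depth of known layers): K_A = 106672.7 − 3320×38.51 = −21180.5; K_B = 101836.8 − 3320×(1.486 + 35.36) = −20491.92.
Balance: K_A = K_B − x×(3320 − 2990), so x = (K_B − K_A)/(3320 − 2990) = 688.58/330 = 2.09 km.

2.09 km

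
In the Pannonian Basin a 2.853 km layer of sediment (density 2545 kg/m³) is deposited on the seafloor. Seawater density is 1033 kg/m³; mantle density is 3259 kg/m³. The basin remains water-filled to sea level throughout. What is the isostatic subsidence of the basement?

Submarine loading: the sediment displaces seawater, and the subsidence is in turn flooded, so s (ρ_m − ρ_w) = t (ρ_sed − ρ_w).
s = 2.853 km × (2545 − 1033) / (3259 − 1033) = 1.94 km.

1.94 km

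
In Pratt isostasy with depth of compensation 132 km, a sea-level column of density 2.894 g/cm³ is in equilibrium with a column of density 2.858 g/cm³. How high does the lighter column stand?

1.66 km

ρ_ref D = ρ (D + h) → h = D (ρ_ref − ρ)/ρ.
h = 132 km × (2.894 − 2.858)/2.858 = 1.66 km.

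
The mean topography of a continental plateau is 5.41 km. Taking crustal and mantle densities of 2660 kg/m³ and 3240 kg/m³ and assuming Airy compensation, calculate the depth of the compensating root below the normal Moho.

For local isostatic compensation: the weight of the topography is balanced by the buoyancy of the root, ρ_c h = (ρ_m − ρ_c) r.
r = h · ρ_c / (ρ_m − ρ_c) = 5.41 km × 2660 / (3240 − 2660) = 24.8 km.

24.8 km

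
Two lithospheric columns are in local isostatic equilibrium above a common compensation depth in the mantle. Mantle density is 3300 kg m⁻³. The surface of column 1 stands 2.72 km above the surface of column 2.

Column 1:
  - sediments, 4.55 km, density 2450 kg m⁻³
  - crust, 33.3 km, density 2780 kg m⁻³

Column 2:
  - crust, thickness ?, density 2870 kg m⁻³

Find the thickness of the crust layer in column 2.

Take the compensation level at the base of the deeper column (depth z_c below the surface of column 1) and equate Σ ρ_i t_i down to z_c; mantle fills any gap and the z_c terms cancel.
Column 1: 4.55×2450 + 33.3×2780 + (z_c − 37.85)×3300
Column 2: 2.72×0 + x×2870 + (z_c − 2.72 − 0 − x)×3300
The z_c×3300 term appears on both sides and cancels. Collect the known terms of each column as K = Σ(ρt)_known − 3300 × (depth of known layers): K_1 = 103721.5 − 3300×37.85 = −21183.5; K_2 = 0 − 3300×(2.72 + 0) = −8976.
Balance: K_1 = K_2 − x×(3300 − 2870), so x = (K_2 − K_1)/(3300 − 2870) = 12207.5/430 = 28.4 km.

28.4 km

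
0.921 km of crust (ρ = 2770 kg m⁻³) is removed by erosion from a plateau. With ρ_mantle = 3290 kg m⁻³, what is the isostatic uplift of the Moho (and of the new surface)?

Unloading: uplift u = e ρ_c/ρ_m = 0.921 km × 2770/3290 = 0.775 km.

0.775 km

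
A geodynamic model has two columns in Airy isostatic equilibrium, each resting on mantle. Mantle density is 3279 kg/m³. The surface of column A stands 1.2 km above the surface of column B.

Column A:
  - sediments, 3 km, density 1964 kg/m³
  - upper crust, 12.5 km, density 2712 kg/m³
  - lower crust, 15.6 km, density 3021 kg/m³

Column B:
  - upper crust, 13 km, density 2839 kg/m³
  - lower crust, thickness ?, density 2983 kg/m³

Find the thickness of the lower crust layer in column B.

Take the compensation level at the base of the deeper column (depth z_c below the surface of column A) and equate Σ ρ_i t_i down to z_c; mantle fills any gap and the z_c terms cancel.
Column A: 3×1964 + 12.5×2712 + 15.6×3021 + (z_c − 31.1)×3279
Column B: 1.2×0 + 13×2839 + x×2983 + (z_c − 1.2 − 13 − x)×3279
The z_c×3279 term appears on both sides and cancels. Collect the known terms of each column as K = Σ(ρt)_known − 3279 × (depth of known layers): K_A = 86919.6 − 3279×31.1 = −15057.3; K_B = 36907 − 3279×(1.2 + 13) = −9654.8.
Balance: K_A = K_B − x×(3279 − 2983), so x = (K_B − K_A)/(3279 − 2983) = 5402.5/296 = 18.3 km.

18.3 km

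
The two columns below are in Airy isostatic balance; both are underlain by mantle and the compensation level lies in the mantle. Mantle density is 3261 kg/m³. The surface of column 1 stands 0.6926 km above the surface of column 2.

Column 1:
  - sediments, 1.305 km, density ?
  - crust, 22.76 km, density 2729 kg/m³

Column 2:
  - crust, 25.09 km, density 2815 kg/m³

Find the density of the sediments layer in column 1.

2230 kg/m³

Take the compensation level at the base of the deeper column (depth z_c below the surface of column 1) and equate Σ ρ_i t_i down to z_c; mantle fills any gap and the z_c terms cancel.
Column 1: 1.305×ρ + 22.76×2729 + (z_c − 24.065)×3261
Column 2: 0.6926×0 + 25.09×2815 + (z_c − 0.6926 − 25.09)×3261
The z_c×3261 term appears on both sides and cancels. Collect the known terms of each column as K = Σ(ρt)_known − 3261 × (depth of known layers): K_1 = 62112.04 − 3261×24.065 = −16363.925; K_2 = 70628.35 − 3261×(0.6926 + 25.09) = −13448.7086.
Balance: K_1 + 1.305×ρ = K_2, so ρ = (K_2 − K_1)/1.305 = 2915.22/1.305 = 2230 kg/m³.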